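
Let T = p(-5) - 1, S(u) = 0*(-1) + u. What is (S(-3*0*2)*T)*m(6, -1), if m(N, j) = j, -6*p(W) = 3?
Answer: 0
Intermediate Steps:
p(W) = -½ (p(W) = -⅙*3 = -½)
S(u) = u (S(u) = 0 + u = u)
T = -3/2 (T = -½ - 1 = -3/2 ≈ -1.5000)
(S(-3*0*2)*T)*m(6, -1) = ((-3*0*2)*(-3/2))*(-1) = ((0*2)*(-3/2))*(-1) = (0*(-3/2))*(-1) = 0*(-1) = 0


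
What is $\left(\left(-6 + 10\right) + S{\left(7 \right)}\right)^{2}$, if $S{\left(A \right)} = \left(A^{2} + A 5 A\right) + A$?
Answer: $93025$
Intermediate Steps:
$S{\left(A \right)} = A + 6 A^{2}$ ($S{\left(A \right)} = \left(A^{2} + 5 A A\right) + A = \left(A^{2} + 5 A^{2}\right) + A = 6 A^{2} + A = A + 6 A^{2}$)
$\left(\left(-6 + 10\right) + S{\left(7 \right)}\right)^{2} = \left(\left(-6 + 10\right) + 7 \left(1 + 6 \cdot 7\right)\right)^{2} = \left(4 + 7 \left(1 + 42\right)\right)^{2} = \left(4 + 7 \cdot 43\right)^{2} = \left(4 + 301\right)^{2} = 305^{2} = 93025$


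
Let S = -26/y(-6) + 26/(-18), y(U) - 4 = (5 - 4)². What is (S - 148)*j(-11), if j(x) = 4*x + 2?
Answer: 97426/15 ≈ 6495.1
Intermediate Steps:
j(x) = 2 + 4*x
y(U) = 5 (y(U) = 4 + (5 - 4)² = 4 + 1² = 4 + 1 = 5)
S = -299/45 (S = -26/5 + 26/(-18) = -26*⅕ + 26*(-1/18) = -26/5 - 13/9 = -299/45 ≈ -6.6444)
(S - 148)*j(-11) = (-299/45 - 148)*(2 + 4*(-11)) = -6959*(2 - 44)/45 = -6959/45*(-42) = 97426/15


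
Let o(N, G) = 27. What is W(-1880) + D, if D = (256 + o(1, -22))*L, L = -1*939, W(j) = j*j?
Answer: 3268663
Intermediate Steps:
W(j) = j²
L = -939
D = -265737 (D = (256 + 27)*(-939) = 283*(-939) = -265737)
W(-1880) + D = (-1880)² - 265737 = 3534400 - 265737 = 3268663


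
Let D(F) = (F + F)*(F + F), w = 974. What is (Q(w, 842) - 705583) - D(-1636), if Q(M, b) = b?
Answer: -11410725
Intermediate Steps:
D(F) = 4*F² (D(F) = (2*F)*(2*F) = 4*F²)
(Q(w, 842) - 705583) - D(-1636) = (842 - 705583) - 4*(-1636)² = -704741 - 4*2676496 = -704741 - 1*10705984 = -704741 - 10705984 = -11410725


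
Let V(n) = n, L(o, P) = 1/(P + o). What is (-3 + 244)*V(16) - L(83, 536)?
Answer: 2386863/619 ≈ 3856.0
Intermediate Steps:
(-3 + 244)*V(16) - L(83, 536) = (-3 + 244)*16 - 1/(536 + 83) = 241*16 - 1/619 = 3856 - 1*1/619 = 3856 - 1/619 = 2386863/619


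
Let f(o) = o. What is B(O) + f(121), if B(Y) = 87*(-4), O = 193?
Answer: -227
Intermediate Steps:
B(Y) = -348
B(O) + f(121) = -348 + 121 = -227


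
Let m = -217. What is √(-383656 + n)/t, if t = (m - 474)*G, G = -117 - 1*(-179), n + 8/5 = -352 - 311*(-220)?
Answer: -I*√1972435/107105 ≈ -0.013113*I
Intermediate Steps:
n = 340332/5 (n = -8/5 + (-352 - 311*(-220)) = -8/5 + (-352 + 68420) = -8/5 + 68068 = 340332/5 ≈ 68066.)
G = 62 (G = -117 + 179 = 62)
t = -42842 (t = (-217 - 474)*62 = -691*62 = -42842)
√(-383656 + n)/t = √(-383656 + 340332/5)/(-42842) = √(-1577948/5)*(-1/42842) = (2*I*√1972435/5)*(-1/42842) = -I*√1972435/107105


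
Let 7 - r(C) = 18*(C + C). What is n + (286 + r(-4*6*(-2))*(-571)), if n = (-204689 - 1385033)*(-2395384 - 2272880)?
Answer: 7421242965585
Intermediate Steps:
r(C) = 7 - 36*C (r(C) = 7 - 18*(C + C) = 7 - 18*2*C = 7 - 36*C)
n = 7421241982608 (n = -1589722*(-4668264) = 7421241982608)
n + (286 + r(-4*6*(-2))*(-571)) = 7421241982608 + (286 + (7 - 36*(-4*6)*(-2))*(-571)) = 7421241982608 + (286 + (7 - (-864)*(-2))*(-571)) = 7421241982608 + (286 + (7 - 36*48)*(-571)) = 7421241982608 + (286 + (7 - 1728)*(-571)) = 7421241982608 + (286 - 1721*(-571)) = 7421241982608 + (286 + 982691) = 7421241982608 + 982977 = 7421242965585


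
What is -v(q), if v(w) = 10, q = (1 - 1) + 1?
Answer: -10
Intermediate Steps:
q = 1 (q = 0 + 1 = 1)
-v(q) = -1*10 = -10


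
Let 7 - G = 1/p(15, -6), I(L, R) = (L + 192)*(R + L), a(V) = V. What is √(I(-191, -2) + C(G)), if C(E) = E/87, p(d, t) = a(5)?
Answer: I*√36505635/435 ≈ 13.89*I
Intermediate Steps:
p(d, t) = 5
I(L, R) = (192 + L)*(L + R)
G = 34/5 (G = 7 - 1/5 = 7 - 1*⅕ = 7 - ⅕ = 34/5 ≈ 6.8000)
C(E) = E/87 (C(E) = E*(1/87) = E/87)
√(I(-191, -2) + C(G)) = √(((-191)² + 192*(-191) + 192*(-2) - 191*(-2)) + (1/87)*(34/5)) = √((36481 - 36672 - 384 + 382) + 34/435) = √(-193 + 34/435) = √(-83921/435) = I*√36505635/435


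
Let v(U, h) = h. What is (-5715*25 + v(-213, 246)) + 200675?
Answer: 58046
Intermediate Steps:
(-5715*25 + v(-213, 246)) + 200675 = (-5715*25 + 246) + 200675 = (-142875 + 246) + 200675 = -142629 + 200675 = 58046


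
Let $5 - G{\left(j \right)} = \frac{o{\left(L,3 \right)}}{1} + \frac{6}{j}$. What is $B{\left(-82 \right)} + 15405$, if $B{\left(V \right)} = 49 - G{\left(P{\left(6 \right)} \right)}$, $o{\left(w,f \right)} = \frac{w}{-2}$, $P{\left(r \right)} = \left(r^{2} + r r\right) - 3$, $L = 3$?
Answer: $\frac{710589}{46} \approx 15448.0$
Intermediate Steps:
$P{\left(r \right)} = -3 + 2 r^{2}$ ($P{\left(r \right)} = \left(r^{2} + r^{2}\right) - 3 = 2 r^{2} - 3 = -3 + 2 r^{2}$)
$o{\left(w,f \right)} = - \frac{w}{2}$ ($o{\left(w,f \right)} = w \left(- \frac{1}{2}\right) = - \frac{w}{2}$)
$G{\left(j \right)} = \frac{13}{2} - \frac{6}{j}$ ($G{\left(j \right)} = 5 - \left(\frac{\left(- \frac{1}{2}\right) 3}{1} + \frac{6}{j}\right) = 5 - \left(\left(- \frac{3}{2}\right) 1 + \frac{6}{j}\right) = 5 - \left(- \frac{3}{2} + \frac{6}{j}\right) = 5 + \left(\frac{3}{2} - \frac{6}{j}\right) = \frac{13}{2} - \frac{6}{j}$)
$B{\left(V \right)} = \frac{1959}{46}$ ($B{\left(V \right)} = 49 - \left(\frac{13}{2} - \frac{6}{-3 + 2 \cdot 6^{2}}\right) = 49 - \left(\frac{13}{2} - \frac{6}{-3 + 2 \cdot 36}\right) = 49 - \left(\frac{13}{2} - \frac{6}{-3 + 72}\right) = 49 - \left(\frac{13}{2} - \frac{6}{69}\right) = 49 - \left(\frac{13}{2} - \frac{2}{23}\right) = 49 - \frac{295}{46} = \frac{1959}{46}$)
$B{\left(-82 \right)} + 15405 = \frac{1959}{46} + 15405 = \frac{710589}{46}$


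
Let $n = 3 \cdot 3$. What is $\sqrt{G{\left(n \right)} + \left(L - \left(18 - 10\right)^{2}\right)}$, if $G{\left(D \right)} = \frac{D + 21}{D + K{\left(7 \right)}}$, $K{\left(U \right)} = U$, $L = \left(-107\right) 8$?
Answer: $\frac{i \sqrt{14690}}{4} \approx 30.301 i$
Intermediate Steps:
$n = 9$
$L = -856$
$G{\left(D \right)} = \frac{21 + D}{7 + D}$ ($G{\left(D \right)} = \frac{D + 21}{D + 7} = \frac{21 + D}{7 + D}$)
$\sqrt{G{\left(n \right)} + \left(L - \left(18 - 10\right)^{2}\right)} = \sqrt{\frac{21 + 9}{7 + 9} - \left(856 + \left(18 - 10\right)^{2}\right)} = \sqrt{\frac{1}{16} \cdot 30 - 920} = \sqrt{\frac{15}{8} - 920} = \sqrt{- \frac{7345}{8}} = \frac{i \sqrt{14690}}{4}$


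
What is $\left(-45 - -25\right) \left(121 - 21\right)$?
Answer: $-2000$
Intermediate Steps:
$\left(-45 - -25\right) \left(121 - 21\right) = \left(-45 + 25\right) \left(121 + \left(-46 + 25\right)\right) = - 20 \left(121 - 21\right) = \left(-20\right) 100 = -2000$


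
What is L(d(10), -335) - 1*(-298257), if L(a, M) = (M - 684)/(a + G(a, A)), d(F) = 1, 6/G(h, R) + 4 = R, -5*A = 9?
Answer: 327808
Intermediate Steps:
A = -9/5 (A = -1/5*9 = -9/5 ≈ -1.8000)
G(h, R) = 6/(-4 + R)
L(a, M) = (-684 + M)/(-30/29 + a) (L(a, M) = (M - 684)/(a + 6/(-4 - 9/5)) = (-684 + M)/(a + 6/(-29/5)) = (-684 + M)/(a + 6*(-5/29)) = (-684 + M)/(a - 30/29) = (-684 + M)/(-30/29 + a))
L(d(10), -335) - 1*(-298257) = 29*(-684 - 335)/(-30 + 29*1) - 1*(-298257) = 29*(-1019)/(-30 + 29) + 298257 = 29*(-1019)/(-1) + 298257 = 29*(-1)*(-1019) + 298257 = 29551 + 298257 = 327808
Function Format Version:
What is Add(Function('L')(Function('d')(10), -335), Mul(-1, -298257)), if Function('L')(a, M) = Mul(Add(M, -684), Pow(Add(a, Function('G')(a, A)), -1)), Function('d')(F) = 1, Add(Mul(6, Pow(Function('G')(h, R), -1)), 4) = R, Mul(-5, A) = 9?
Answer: 327808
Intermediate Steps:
A = Rational(-9, 5) (A = Mul(Rational(-1, 5), 9) = Rational(-9, 5) ≈ -1.8000)
Function('G')(h, R) = Mul(6, Pow(Add(-4, R), -1))
Function('L')(a, M) = Mul(Pow(Add(Rational(-30, 29), a), -1), Add(-684, M)) (Function('L')(a, M) = Mul(Add(M, -684), Pow(Add(a, Mul(6, Pow(Add(-4, Rational(-9, 5)), -1))), -1)) = Mul(Add(-684, M), Pow(Add(a, Mul(6, Pow(Rational(-29, 5), -1))), -1)) = Mul(Add(-684, M), Pow(Add(a, Mul(6, Rational(-5, 29))), -1)) = Mul(Add(-684, M), Pow(Add(a, Rational(-30, 29)), -1)) = Mul(Add(-684, M), Pow(Add(Rational(-30, 29), a), -1)) = Mul(Pow(Add(Rational(-30, 29), a), -1), Add(-684, M)))
Add(Function('L')(Function('d')(10), -335), Mul(-1, -298257)) = Add(Mul(29, Pow(Add(-30, Mul(29, 1)), -1), Add(-684, -335)), Mul(-1, -298257)) = Add(Mul(29, Pow(Add(-30, 29), -1), -1019), 298257) = Add(Mul(29, Pow(-1, -1), -1019), 298257) = Add(Mul(29, -1, -1019), 298257) = Add(29551, 298257) = 327808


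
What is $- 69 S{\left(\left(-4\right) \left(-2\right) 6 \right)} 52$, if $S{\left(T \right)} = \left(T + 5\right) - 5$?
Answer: $-172224$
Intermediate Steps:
$S{\left(T \right)} = T$ ($S{\left(T \right)} = \left(5 + T\right) - 5 = T$)
$- 69 S{\left(\left(-4\right) \left(-2\right) 6 \right)} 52 = - 69 \left(-4\right) \left(-2\right) 6 \cdot 52 = - 69 \cdot 8 \cdot 6 \cdot 52 = \left(-69\right) 48 \cdot 52 = \left(-3312\right) 52 = -172224$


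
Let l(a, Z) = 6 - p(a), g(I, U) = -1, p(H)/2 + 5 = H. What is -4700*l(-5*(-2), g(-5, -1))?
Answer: 18800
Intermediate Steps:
p(H) = -10 + 2*H
l(a, Z) = 16 - 2*a (l(a, Z) = 6 - (-10 + 2*a) = 6 + (10 - 2*a) = 16 - 2*a)
-4700*l(-5*(-2), g(-5, -1)) = -4700*(16 - (-10)*(-2)) = -4700*(16 - 2*10) = -4700*(16 - 20) = -4700*(-4) = 18800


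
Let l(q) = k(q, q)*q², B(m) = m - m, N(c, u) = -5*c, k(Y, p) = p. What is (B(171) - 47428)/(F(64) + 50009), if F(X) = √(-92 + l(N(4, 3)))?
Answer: -2371826852/2500908173 + 1612552*I*√7/2500908173 ≈ -0.94839 + 0.0017059*I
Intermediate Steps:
B(m) = 0
l(q) = q³ (l(q) = q*q² = q³)
F(X) = 34*I*√7 (F(X) = √(-92 + (-5*4)³) = √(-92 + (-20)³) = √(-92 - 8000) = √(-8092) = 34*I*√7)
(B(171) - 47428)/(F(64) + 50009) = (0 - 47428)/(34*I*√7 + 50009) = -47428/(50009 + 34*I*√7)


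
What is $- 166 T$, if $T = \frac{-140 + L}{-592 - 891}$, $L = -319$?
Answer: $- \frac{76194}{1483} \approx -51.378$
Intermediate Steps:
$T = \frac{459}{1483}$ ($T = \frac{-140 - 319}{-592 - 891} = - \frac{459}{-1483} = \left(-459\right) \left(- \frac{1}{1483}\right) = \frac{459}{1483} \approx 0.30951$)
$- 166 T = \left(-166\right) \frac{459}{1483} = - \frac{76194}{1483}$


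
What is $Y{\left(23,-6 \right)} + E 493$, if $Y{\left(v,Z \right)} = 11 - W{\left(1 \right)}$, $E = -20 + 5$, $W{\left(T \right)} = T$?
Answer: $-7385$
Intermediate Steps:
$E = -15$
$Y{\left(v,Z \right)} = 10$ ($Y{\left(v,Z \right)} = 11 - 1 = 10$)
$Y{\left(23,-6 \right)} + E 493 = 10 - 7395 = -7385$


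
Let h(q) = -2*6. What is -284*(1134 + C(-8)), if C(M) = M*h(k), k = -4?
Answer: -349320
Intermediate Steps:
h(q) = -12
C(M) = -12*M (C(M) = M*(-12) = -12*M)
-284*(1134 + C(-8)) = -284*(1134 - 12*(-8)) = -284*(1134 + 96) = -284*1230 = -1*349320 = -349320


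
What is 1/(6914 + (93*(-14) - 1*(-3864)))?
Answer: 1/9476 ≈ 0.00010553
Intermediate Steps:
1/(6914 + (93*(-14) - 1*(-3864))) = 1/(6914 + (-1302 + 3864)) = 1/(6914 + 2562) = 1/9476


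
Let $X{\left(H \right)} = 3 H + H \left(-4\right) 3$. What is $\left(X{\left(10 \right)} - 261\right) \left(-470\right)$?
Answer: $164970$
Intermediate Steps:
$X{\left(H \right)} = - 9 H$ ($X{\left(H \right)} = 3 H + - 4 H 3 = 3 H - 12 H = - 9 H$)
$\left(X{\left(10 \right)} - 261\right) \left(-470\right) = \left(\left(-9\right) 10 - 261\right) \left(-470\right) = \left(-90 - 261\right) \left(-470\right) = \left(-351\right) \left(-470\right) = 164970$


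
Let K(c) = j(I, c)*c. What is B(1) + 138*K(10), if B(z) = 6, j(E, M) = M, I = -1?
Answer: 13806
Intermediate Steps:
K(c) = c² (K(c) = c*c = c²)
B(1) + 138*K(10) = 6 + 138*10² = 6 + 138*100 = 6 + 13800 = 13806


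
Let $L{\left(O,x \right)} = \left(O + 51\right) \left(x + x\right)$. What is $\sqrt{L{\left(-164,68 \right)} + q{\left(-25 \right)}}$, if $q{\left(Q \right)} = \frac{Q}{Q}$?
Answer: $11 i \sqrt{127} \approx 123.96 i$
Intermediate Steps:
$L{\left(O,x \right)} = 2 x \left(51 + O\right)$ ($L{\left(O,x \right)} = \left(51 + O\right) 2 x = 2 x \left(51 + O\right)$)
$q{\left(Q \right)} = 1$
$\sqrt{L{\left(-164,68 \right)} + q{\left(-25 \right)}} = \sqrt{2 \cdot 68 \left(51 - 164\right) + 1} = \sqrt{2 \cdot 68 \left(-113\right) + 1} = \sqrt{-15368 + 1} = \sqrt{-15367} = 11 i \sqrt{127}$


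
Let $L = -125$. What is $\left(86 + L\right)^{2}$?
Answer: $1521$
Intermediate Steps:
$\left(86 + L\right)^{2} = \left(86 - 125\right)^{2} = \left(-39\right)^{2} = 1521$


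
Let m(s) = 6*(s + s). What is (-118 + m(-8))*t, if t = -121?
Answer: 25894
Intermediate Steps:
m(s) = 12*s (m(s) = 6*(2*s) = 12*s)
(-118 + m(-8))*t = (-118 + 12*(-8))*(-121) = (-118 - 96)*(-121) = -214*(-121) = 25894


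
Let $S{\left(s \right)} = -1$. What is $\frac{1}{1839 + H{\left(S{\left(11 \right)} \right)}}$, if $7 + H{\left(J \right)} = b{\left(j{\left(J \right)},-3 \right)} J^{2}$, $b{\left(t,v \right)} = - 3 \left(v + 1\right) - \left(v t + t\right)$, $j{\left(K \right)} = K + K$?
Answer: $\frac{1}{1834} \approx 0.00054526$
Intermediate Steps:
$j{\left(K \right)} = 2 K$
$b{\left(t,v \right)} = -3 - t - 3 v - t v$ ($b{\left(t,v \right)} = - 3 \left(1 + v\right) - \left(t v + t\right) = \left(-3 - 3 v\right) - \left(t + t v\right) = -3 - t - 3 v - t v$)
$H{\left(J \right)} = -7 + J^{2} \left(6 + 4 J\right)$ ($H{\left(J \right)} = -7 + \left(-3 - 2 J - -9 - 2 J \left(-3\right)\right) J^{2} = -7 + \left(-3 - 2 J + 9 + 6 J\right) J^{2} = -7 + \left(6 + 4 J\right) J^{2} = -7 + J^{2} \left(6 + 4 J\right)$)
$\frac{1}{1839 + H{\left(S{\left(11 \right)} \right)}} = \frac{1}{1839 - \left(7 - \left(-1\right)^{2} \left(6 + 4 \left(-1\right)\right)\right)} = \frac{1}{1839 - \left(7 - \left(6 - 4\right)\right)} = \frac{1}{1839 + \left(-7 + 1 \cdot 2\right)} = \frac{1}{1839 + \left(-7 + 2\right)} = \frac{1}{1839 - 5} = \frac{1}{1834}$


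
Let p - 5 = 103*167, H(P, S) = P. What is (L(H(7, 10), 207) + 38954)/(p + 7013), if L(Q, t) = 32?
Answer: 38986/24219 ≈ 1.6097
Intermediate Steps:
p = 17206 (p = 5 + 103*167 = 5 + 17201 = 17206)
(L(H(7, 10), 207) + 38954)/(p + 7013) = (32 + 38954)/(17206 + 7013) = 38986/24219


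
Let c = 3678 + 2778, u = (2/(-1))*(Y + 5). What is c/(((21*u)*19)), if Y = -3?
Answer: -538/133 ≈ -4.0451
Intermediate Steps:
u = -4 (u = (2/(-1))*(-3 + 5) = (2*(-1))*2 = -2*2 = -4)
c = 6456
c/(((21*u)*19)) = 6456/(((21*(-4))*19)) = 6456/((-84*19)) = 6456/(-1596) = 6456*(-1/1596) = -538/133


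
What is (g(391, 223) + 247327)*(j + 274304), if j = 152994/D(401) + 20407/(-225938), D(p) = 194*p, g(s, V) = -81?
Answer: 298016134245664520973/4394155193 ≈ 6.7821e+10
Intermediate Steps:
j = 16489808107/8788310386 (j = 152994/((194*401)) + 20407/(-225938) = 152994/77794 + 20407*(-1/225938) = 152994*(1/77794) - 20407/225938 = 76497/38897 - 20407/225938 = 16489808107/8788310386 ≈ 1.8763)
(g(391, 223) + 247327)*(j + 274304) = (-81 + 247327)*(16489808107/8788310386 + 274304) = 247246*(2410685181929451/8788310386) = 298016134245664520973/4394155193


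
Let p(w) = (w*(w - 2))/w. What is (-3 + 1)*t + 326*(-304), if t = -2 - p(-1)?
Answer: -99106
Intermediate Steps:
p(w) = -2 + w (p(w) = (w*(-2 + w))/w = -2 + w)
t = 1 (t = -2 - (-2 - 1) = -2 - 1*(-3) = -2 + 3 = 1)
(-3 + 1)*t + 326*(-304) = (-3 + 1)*1 + 326*(-304) = -2*1 - 99104 = -2 - 99104 = -99106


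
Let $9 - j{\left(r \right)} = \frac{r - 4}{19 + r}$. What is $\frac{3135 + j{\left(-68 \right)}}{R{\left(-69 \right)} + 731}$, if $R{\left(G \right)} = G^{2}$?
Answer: $\frac{38496}{67277} \approx 0.5722$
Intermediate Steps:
$j{\left(r \right)} = 9 - \frac{-4 + r}{19 + r}$ ($j{\left(r \right)} = 9 - \frac{r - 4}{19 + r} = 9 - \frac{-4 + r}{19 + r}$)
$\frac{3135 + j{\left(-68 \right)}}{R{\left(-69 \right)} + 731} = \frac{3135 + \frac{175 + 8 \left(-68\right)}{19 - 68}}{\left(-69\right)^{2} + 731} = \frac{3135 + \frac{175 - 544}{-49}}{4761 + 731} = \frac{3135 - - \frac{369}{49}}{5492} = \left(3135 + \frac{369}{49}\right) \frac{1}{5492} = \frac{153984}{49} \cdot \frac{1}{5492} = \frac{38496}{67277}$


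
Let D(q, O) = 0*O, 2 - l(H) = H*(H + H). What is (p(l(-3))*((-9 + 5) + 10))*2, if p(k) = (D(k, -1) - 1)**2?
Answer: 12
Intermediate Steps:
l(H) = 2 - 2*H**2 (l(H) = 2 - H*(H + H) = 2 - H*2*H = 2 - 2*H**2)
D(q, O) = 0
p(k) = 1 (p(k) = (0 - 1)**2 = (-1)**2 = 1)
(p(l(-3))*((-9 + 5) + 10))*2 = (1*((-9 + 5) + 10))*2 = (1*(-4 + 10))*2 = (1*6)*2 = 6*2 = 12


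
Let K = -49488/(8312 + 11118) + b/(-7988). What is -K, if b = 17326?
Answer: 182988581/38801710 ≈ 4.7160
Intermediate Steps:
K = -182988581/38801710 (K = -49488/(8312 + 11118) + 17326/(-7988) = -49488/19430 + 17326*(-1/7988) = -49488*1/19430 - 8663/3994 = -24744/9715 - 8663/3994 = -182988581/38801710 ≈ -4.7160)
-K = -1*(-182988581/38801710) = 182988581/38801710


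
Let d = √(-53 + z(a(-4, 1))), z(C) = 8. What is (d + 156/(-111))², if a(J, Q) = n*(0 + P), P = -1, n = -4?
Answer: (-52 + 111*I*√5)²/1369 ≈ -43.025 - 18.855*I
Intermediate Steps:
a(J, Q) = 4 (a(J, Q) = -4*(0 - 1) = -4*(-1) = 4)
d = 3*I*√5 (d = √(-53 + 8) = √(-45) = 3*I*√5 ≈ 6.7082*I)
(d + 156/(-111))² = (3*I*√5 + 156/(-111))² = (3*I*√5 + 156*(-1/111))² = (3*I*√5 - 52/37)² = (-52/37 + 3*I*√5)²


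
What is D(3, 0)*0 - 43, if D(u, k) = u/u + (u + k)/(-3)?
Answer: -43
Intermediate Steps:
D(u, k) = 1 - k/3 - u/3 (D(u, k) = 1 + (k + u)*(-⅓) = 1 + (-k/3 - u/3) = 1 - k/3 - u/3)
D(3, 0)*0 - 43 = (1 - ⅓*0 - ⅓*3)*0 - 43 = (1 + 0 - 1)*0 - 43 = 0*0 - 43 = 0 - 43 = -43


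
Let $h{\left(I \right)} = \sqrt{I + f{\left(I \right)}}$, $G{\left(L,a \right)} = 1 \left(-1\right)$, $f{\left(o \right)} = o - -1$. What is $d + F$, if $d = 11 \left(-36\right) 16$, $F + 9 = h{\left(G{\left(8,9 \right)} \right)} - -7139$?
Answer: $794 + i \approx 794.0 + 1.0 i$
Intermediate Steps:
$f{\left(o \right)} = 1 + o$ ($f{\left(o \right)} = o + 1 = 1 + o$)
$G{\left(L,a \right)} = -1$
$h{\left(I \right)} = \sqrt{1 + 2 I}$ ($h{\left(I \right)} = \sqrt{I + \left(1 + I\right)} = \sqrt{1 + 2 I}$)
$F = 7130 + i$ ($F = -9 + \left(\sqrt{1 + 2 \left(-1\right)} - -7139\right) = -9 + \left(\sqrt{1 - 2} + 7139\right) = -9 + \left(\sqrt{-1} + 7139\right) = -9 + \left(i + 7139\right) = -9 + \left(7139 + i\right) = 7130 + i \approx 7130.0 + 1.0 i$)
$d = -6336$ ($d = \left(-396\right) 16 = -6336$)
$d + F = -6336 + \left(7130 + i\right) = 794 + i$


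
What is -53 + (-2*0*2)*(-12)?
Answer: -53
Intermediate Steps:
-53 + (-2*0*2)*(-12) = -53 + (0*2)*(-12) = -53 + 0*(-12) = -53 + 0 = -53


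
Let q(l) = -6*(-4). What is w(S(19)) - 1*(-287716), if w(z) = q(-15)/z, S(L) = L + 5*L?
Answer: 5466608/19 ≈ 2.8772e+5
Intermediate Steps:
q(l) = 24
S(L) = 6*L
w(z) = 24/z
w(S(19)) - 1*(-287716) = 24/((6*19)) - 1*(-287716) = 24/114 + 287716 = 24*(1/114) + 287716 = 4/19 + 287716 = 5466608/19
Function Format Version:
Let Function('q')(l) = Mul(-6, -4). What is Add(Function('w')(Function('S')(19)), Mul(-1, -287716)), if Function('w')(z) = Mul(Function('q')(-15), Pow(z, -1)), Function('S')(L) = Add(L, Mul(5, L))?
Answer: Rational(5466608, 19) ≈ 2.8772e+5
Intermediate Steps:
Function('q')(l) = 24
Function('S')(L) = Mul(6, L)
Function('w')(z) = Mul(24, Pow(z, -1))
Add(Function('w')(Function('S')(19)), Mul(-1, -287716)) = Add(Mul(24, Pow(Mul(6, 19), -1)), Mul(-1, -287716)) = Add(Mul(24, Pow(114, -1)), 287716) = Add(Mul(24, Rational(1, 114)), 287716) = Add(Rational(4, 19), 287716) = Rational(5466608, 19)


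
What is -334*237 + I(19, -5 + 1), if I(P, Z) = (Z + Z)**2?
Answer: -79094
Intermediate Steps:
I(P, Z) = 4*Z**2 (I(P, Z) = (2*Z)**2 = 4*Z**2)
-334*237 + I(19, -5 + 1) = -334*237 + 4*(-5 + 1)**2 = -79158 + 4*(-4)**2 = -79158 + 4*16 = -79158 + 64 = -79094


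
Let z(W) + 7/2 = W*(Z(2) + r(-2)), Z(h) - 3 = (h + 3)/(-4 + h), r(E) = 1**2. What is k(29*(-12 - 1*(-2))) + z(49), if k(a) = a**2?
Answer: 84170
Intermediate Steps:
r(E) = 1
Z(h) = 3 + (3 + h)/(-4 + h) (Z(h) = 3 + (h + 3)/(-4 + h) = 3 + (3 + h)/(-4 + h))
z(W) = -7/2 + 3*W/2 (z(W) = -7/2 + W*((-9 + 4*2)/(-4 + 2) + 1) = -7/2 + W*((-9 + 8)/(-2) + 1) = -7/2 + W*(-1/2*(-1) + 1) = -7/2 + W*(1/2 + 1) = -7/2 + W*(3/2) = -7/2 + 3*W/2)
k(29*(-12 - 1*(-2))) + z(49) = (29*(-12 - 1*(-2)))**2 + (-7/2 + (3/2)*49) = (29*(-12 + 2))**2 + (-7/2 + 147/2) = (29*(-10))**2 + 70 = (-290)**2 + 70 = 84100 + 70 = 84170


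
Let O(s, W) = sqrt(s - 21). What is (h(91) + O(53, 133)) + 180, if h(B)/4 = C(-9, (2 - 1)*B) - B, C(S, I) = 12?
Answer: -136 + 4*sqrt(2) ≈ -130.34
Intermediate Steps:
O(s, W) = sqrt(-21 + s)
h(B) = 48 - 4*B (h(B) = 4*(12 - B) = 48 - 4*B)
(h(91) + O(53, 133)) + 180 = ((48 - 4*91) + sqrt(-21 + 53)) + 180 = ((48 - 364) + sqrt(32)) + 180 = (-316 + 4*sqrt(2)) + 180 = -136 + 4*sqrt(2)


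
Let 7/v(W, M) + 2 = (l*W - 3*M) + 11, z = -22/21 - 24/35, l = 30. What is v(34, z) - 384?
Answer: -1985629/5171 ≈ -383.99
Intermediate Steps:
z = -26/15 (z = -22*1/21 - 24*1/35 = -22/21 - 24/35 = -26/15 ≈ -1.7333)
v(W, M) = 7/(9 - 3*M + 30*W) (v(W, M) = 7/(-2 + ((30*W - 3*M) + 11)) = 7/(-2 + ((-3*M + 30*W) + 11)) = 7/(-2 + (11 - 3*M + 30*W)) = 7/(9 - 3*M + 30*W))
v(34, z) - 384 = 7/(3*(3 - 1*(-26/15) + 10*34)) - 384 = 7/(3*(3 + 26/15 + 340)) - 384 = 7/(3*(5171/15)) - 384 = (7/3)*(15/5171) - 384 = 35/5171 - 384 = -1985629/5171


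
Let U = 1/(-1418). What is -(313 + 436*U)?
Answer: -221699/709 ≈ -312.69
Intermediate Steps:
U = -1/1418 ≈ -0.00070522
-(313 + 436*U) = -(313 + 436*(-1/1418)) = -(313 - 218/709) = -1*221699/709 = -221699/709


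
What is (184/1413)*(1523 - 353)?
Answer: 23920/157 ≈ 152.36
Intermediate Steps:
(184/1413)*(1523 - 353) = (184*(1/1413))*1170 = (184/1413)*1170 = 23920/157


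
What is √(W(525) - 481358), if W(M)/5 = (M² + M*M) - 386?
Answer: √2272962 ≈ 1507.6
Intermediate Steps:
W(M) = -1930 + 10*M² (W(M) = 5*((M² + M*M) - 386) = 5*((M² + M²) - 386) = 5*(2*M² - 386) = 5*(-386 + 2*M²) = -1930 + 10*M²)
√(W(525) - 481358) = √((-1930 + 10*525²) - 481358) = √((-1930 + 10*275625) - 481358) = √((-1930 + 2756250) - 481358) = √(2754320 - 481358) = √2272962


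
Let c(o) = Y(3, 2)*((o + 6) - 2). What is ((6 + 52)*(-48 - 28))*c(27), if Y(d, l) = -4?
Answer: 546592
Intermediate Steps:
c(o) = -16 - 4*o (c(o) = -4*((o + 6) - 2) = -4*((6 + o) - 2) = -4*(4 + o) = -16 - 4*o)
((6 + 52)*(-48 - 28))*c(27) = ((6 + 52)*(-48 - 28))*(-16 - 4*27) = (58*(-76))*(-16 - 108) = -4408*(-124) = 546592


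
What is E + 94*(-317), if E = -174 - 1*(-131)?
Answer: -29841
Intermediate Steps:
E = -43 (E = -174 + 131 = -43)
E + 94*(-317) = -43 + 94*(-317) = -43 - 29798 = -29841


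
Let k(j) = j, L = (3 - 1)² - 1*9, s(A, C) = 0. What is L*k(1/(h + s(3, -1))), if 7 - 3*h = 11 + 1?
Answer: 3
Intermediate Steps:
h = -5/3 (h = 7/3 - (11 + 1)/3 = 7/3 - ⅓*12 = 7/3 - 4 = -5/3 ≈ -1.6667)
L = -5 (L = 2² - 9 = 4 - 9 = -5)
L*k(1/(h + s(3, -1))) = -5/(-5/3 + 0) = -5/(-5/3) = -5*(-⅗) = 3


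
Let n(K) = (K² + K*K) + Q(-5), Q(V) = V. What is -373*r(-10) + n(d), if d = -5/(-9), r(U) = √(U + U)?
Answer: -355/81 - 746*I*√5 ≈ -4.3827 - 1668.1*I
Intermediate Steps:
r(U) = √2*√U (r(U) = √(2*U) = √2*√U)
d = 5/9 (d = -5*(-⅑) = 5/9 ≈ 0.55556)
n(K) = -5 + 2*K² (n(K) = (K² + K*K) - 5 = (K² + K²) - 5 = 2*K² - 5 = -5 + 2*K²)
-373*r(-10) + n(d) = -373*√2*√(-10) + (-5 + 2*(5/9)²) = -373*√2*I*√10 + (-5 + 2*(25/81)) = -746*I*√5 + (-5 + 50/81) = -746*I*√5 - 355/81 = -355/81 - 746*I*√5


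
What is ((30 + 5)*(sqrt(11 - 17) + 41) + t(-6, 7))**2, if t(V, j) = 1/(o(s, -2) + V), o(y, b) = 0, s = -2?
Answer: 73850281/36 + 301315*I*sqrt(6)/3 ≈ 2.0514e+6 + 2.4602e+5*I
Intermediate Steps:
t(V, j) = 1/V (t(V, j) = 1/(0 + V) = 1/V)
((30 + 5)*(sqrt(11 - 17) + 41) + t(-6, 7))**2 = ((30 + 5)*(sqrt(11 - 17) + 41) + 1/(-6))**2 = (35*(sqrt(-6) + 41) - 1/6)**2 = (35*(I*sqrt(6) + 41) - 1/6)**2 = (35*(41 + I*sqrt(6)) - 1/6)**2 = ((1435 + 35*I*sqrt(6)) - 1/6)**2 = (8609/6 + 35*I*sqrt(6))**2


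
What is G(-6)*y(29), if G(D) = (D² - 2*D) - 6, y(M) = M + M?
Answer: 2436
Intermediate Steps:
y(M) = 2*M
G(D) = -6 + D² - 2*D
G(-6)*y(29) = (-6 + (-6)² - 2*(-6))*(2*29) = (-6 + 36 + 12)*58 = 42*58 = 2436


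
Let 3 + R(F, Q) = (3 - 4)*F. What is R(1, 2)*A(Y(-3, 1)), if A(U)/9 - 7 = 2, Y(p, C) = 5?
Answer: -324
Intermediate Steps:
R(F, Q) = -3 - F (R(F, Q) = -3 + (3 - 4)*F = -3 - F)
A(U) = 81 (A(U) = 63 + 9*2 = 63 + 18 = 81)
R(1, 2)*A(Y(-3, 1)) = (-3 - 1*1)*81 = (-3 - 1)*81 = -4*81 = -324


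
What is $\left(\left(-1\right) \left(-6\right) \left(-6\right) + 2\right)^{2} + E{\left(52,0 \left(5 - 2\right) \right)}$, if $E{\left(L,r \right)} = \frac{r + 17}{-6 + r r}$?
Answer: $\frac{6919}{6} \approx 1153.2$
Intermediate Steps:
$E{\left(L,r \right)} = \frac{17 + r}{-6 + r^{2}}$
$\left(\left(-1\right) \left(-6\right) \left(-6\right) + 2\right)^{2} + E{\left(52,0 \left(5 - 2\right) \right)} = \left(\left(-1\right) \left(-6\right) \left(-6\right) + 2\right)^{2} + \frac{17 + 0 \left(5 - 2\right)}{-6 + \left(0 \left(5 - 2\right)\right)^{2}} = \left(6 \left(-6\right) + 2\right)^{2} + \frac{17 + 0 \left(5 - 2\right)}{-6 + \left(0 \left(5 - 2\right)\right)^{2}} = \left(-36 + 2\right)^{2} + \frac{17 + 0 \left(5 - 2\right)}{-6 + \left(0 \left(5 - 2\right)\right)^{2}} = \left(-34\right)^{2} + \frac{17 + 0 \cdot 3}{-6 + \left(0 \cdot 3\right)^{2}} = 1156 + \frac{17 + 0}{-6 + 0^{2}} = 1156 + \frac{1}{-6 + 0} \cdot 17 = 1156 + \frac{1}{-6} \cdot 17 = 1156 - \frac{17}{6} = \frac{6919}{6}$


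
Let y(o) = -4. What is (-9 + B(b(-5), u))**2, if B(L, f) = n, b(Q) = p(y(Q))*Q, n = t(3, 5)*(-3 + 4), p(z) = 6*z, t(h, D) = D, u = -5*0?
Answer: 16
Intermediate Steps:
u = 0
n = 5 (n = 5*(-3 + 4) = 5*1 = 5)
b(Q) = -24*Q (b(Q) = (6*(-4))*Q = -24*Q)
B(L, f) = 5
(-9 + B(b(-5), u))**2 = (-9 + 5)**2 = (-4)**2 = 16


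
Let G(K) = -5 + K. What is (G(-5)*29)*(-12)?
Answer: 3480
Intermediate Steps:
(G(-5)*29)*(-12) = ((-5 - 5)*29)*(-12) = -10*29*(-12) = -290*(-12) = 3480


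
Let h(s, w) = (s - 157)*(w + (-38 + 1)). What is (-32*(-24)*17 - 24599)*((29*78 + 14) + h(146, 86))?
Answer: -20050191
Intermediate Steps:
h(s, w) = (-157 + s)*(-37 + w) (h(s, w) = (-157 + s)*(w - 37) = (-157 + s)*(-37 + w))
(-32*(-24)*17 - 24599)*((29*78 + 14) + h(146, 86)) = (-32*(-24)*17 - 24599)*((29*78 + 14) + (5809 - 157*86 - 37*146 + 146*86)) = (768*17 - 24599)*((2262 + 14) + (5809 - 13502 - 5402 + 12556)) = (13056 - 24599)*(2276 - 539) = -11543*1737 = -20050191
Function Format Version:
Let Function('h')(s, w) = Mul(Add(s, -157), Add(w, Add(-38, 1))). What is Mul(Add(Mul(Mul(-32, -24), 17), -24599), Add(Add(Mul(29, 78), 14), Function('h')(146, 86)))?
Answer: -20050191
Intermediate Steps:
Function('h')(s, w) = Mul(Add(-157, s), Add(-37, w)) (Function('h')(s, w) = Mul(Add(-157, s), Add(w, -37)) = Mul(Add(-157, s), Add(-37, w)))
Mul(Add(Mul(Mul(-32, -24), 17), -24599), Add(Add(Mul(29, 78), 14), Function('h')(146, 86))) = Mul(Add(Mul(Mul(-32, -24), 17), -24599), Add(Add(Mul(29, 78), 14), Add(5809, Mul(-157, 86), Mul(-37, 146), Mul(146, 86)))) = Mul(Add(Mul(768, 17), -24599), Add(Add(2262, 14), Add(5809, -13502, -5402, 12556))) = Mul(Add(13056, -24599), Add(2276, -539)) = Mul(-11543, 1737) = -20050191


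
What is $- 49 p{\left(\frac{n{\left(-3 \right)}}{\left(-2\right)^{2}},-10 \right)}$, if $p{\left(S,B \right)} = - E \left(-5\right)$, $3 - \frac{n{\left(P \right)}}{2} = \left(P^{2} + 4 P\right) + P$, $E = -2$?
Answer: $490$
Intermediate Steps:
$n{\left(P \right)} = 6 - 10 P - 2 P^{2}$ ($n{\left(P \right)} = 6 - 2 \left(\left(P^{2} + 4 P\right) + P\right) = 6 - 2 \left(P^{2} + 5 P\right) = 6 - \left(2 P^{2} + 10 P\right) = 6 - 10 P - 2 P^{2}$)
$p{\left(S,B \right)} = -10$ ($p{\left(S,B \right)} = \left(-1\right) \left(-2\right) \left(-5\right) = 2 \left(-5\right) = -10$)
$- 49 p{\left(\frac{n{\left(-3 \right)}}{\left(-2\right)^{2}},-10 \right)} = \left(-49\right) \left(-10\right) = 490$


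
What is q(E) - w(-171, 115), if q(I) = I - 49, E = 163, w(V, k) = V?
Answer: 285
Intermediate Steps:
q(I) = -49 + I
q(E) - w(-171, 115) = (-49 + 163) - 1*(-171) = 114 + 171 = 285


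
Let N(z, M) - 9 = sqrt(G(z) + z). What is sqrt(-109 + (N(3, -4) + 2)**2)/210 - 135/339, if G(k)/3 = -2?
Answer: -45/113 + sqrt(9 + 22*I*sqrt(3))/210 ≈ -0.37486 + 0.01849*I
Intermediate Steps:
G(k) = -6 (G(k) = 3*(-2) = -6)
N(z, M) = 9 + sqrt(-6 + z)
sqrt(-109 + (N(3, -4) + 2)**2)/210 - 135/339 = sqrt(-109 + ((9 + sqrt(-6 + 3)) + 2)**2)/210 - 135/339 = sqrt(-109 + ((9 + sqrt(-3)) + 2)**2)*(1/210) - 135*1/339 = sqrt(-109 + ((9 + I*sqrt(3)) + 2)**2)*(1/210) - 45/113 = sqrt(-109 + (11 + I*sqrt(3))**2)*(1/210) - 45/113 = sqrt(-109 + (11 + I*sqrt(3))**2)/210 - 45/113 = -45/113 + sqrt(-109 + (11 + I*sqrt(3))**2)/210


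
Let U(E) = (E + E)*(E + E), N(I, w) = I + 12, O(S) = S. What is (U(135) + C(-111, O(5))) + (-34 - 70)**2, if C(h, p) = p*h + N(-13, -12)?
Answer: 83160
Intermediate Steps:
N(I, w) = 12 + I
C(h, p) = -1 + h*p (C(h, p) = p*h + (12 - 13) = h*p - 1 = -1 + h*p)
U(E) = 4*E**2 (U(E) = (2*E)*(2*E) = 4*E**2)
(U(135) + C(-111, O(5))) + (-34 - 70)**2 = (4*135**2 + (-1 - 111*5)) + (-34 - 70)**2 = (4*18225 + (-1 - 555)) + (-104)**2 = (72900 - 556) + 10816 = 72344 + 10816 = 83160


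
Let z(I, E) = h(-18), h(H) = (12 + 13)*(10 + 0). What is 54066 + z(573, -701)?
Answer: 54316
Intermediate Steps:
h(H) = 250 (h(H) = 25*10 = 250)
z(I, E) = 250
54066 + z(573, -701) = 54066 + 250 = 54316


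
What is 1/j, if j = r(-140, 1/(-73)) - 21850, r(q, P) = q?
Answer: -1/21990 ≈ -4.5475e-5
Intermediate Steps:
j = -21990 (j = -140 - 21850 = -21990)
1/j = 1/(-21990) = -1/21990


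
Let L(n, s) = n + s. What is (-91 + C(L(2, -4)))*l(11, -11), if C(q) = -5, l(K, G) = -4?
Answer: 384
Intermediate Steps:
(-91 + C(L(2, -4)))*l(11, -11) = (-91 - 5)*(-4) = -96*(-4) = 384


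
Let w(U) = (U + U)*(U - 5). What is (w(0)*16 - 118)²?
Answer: 13924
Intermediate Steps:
w(U) = 2*U*(-5 + U) (w(U) = (2*U)*(-5 + U) = 2*U*(-5 + U))
(w(0)*16 - 118)² = ((2*0*(-5 + 0))*16 - 118)² = ((2*0*(-5))*16 - 118)² = (0*16 - 118)² = (0 - 118)² = (-118)² = 13924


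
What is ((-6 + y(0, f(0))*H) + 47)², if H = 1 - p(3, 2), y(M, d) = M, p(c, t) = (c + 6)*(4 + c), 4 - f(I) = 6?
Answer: 1681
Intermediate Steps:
f(I) = -2 (f(I) = 4 - 1*6 = 4 - 6 = -2)
p(c, t) = (4 + c)*(6 + c) (p(c, t) = (6 + c)*(4 + c) = (4 + c)*(6 + c))
H = -62 (H = 1 - (24 + 3² + 10*3) = 1 - (24 + 9 + 30) = 1 - 1*63 = 1 - 63 = -62)
((-6 + y(0, f(0))*H) + 47)² = ((-6 + 0*(-62)) + 47)² = ((-6 + 0) + 47)² = (-6 + 47)² = 41² = 1681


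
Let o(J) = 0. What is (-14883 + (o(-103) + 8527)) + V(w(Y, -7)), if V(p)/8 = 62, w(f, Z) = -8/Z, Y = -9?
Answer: -5860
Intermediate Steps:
V(p) = 496 (V(p) = 8*62 = 496)
(-14883 + (o(-103) + 8527)) + V(w(Y, -7)) = (-14883 + (0 + 8527)) + 496 = (-14883 + 8527) + 496 = -6356 + 496 = -5860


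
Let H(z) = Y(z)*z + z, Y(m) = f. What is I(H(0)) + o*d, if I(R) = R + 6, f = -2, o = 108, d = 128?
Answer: 13830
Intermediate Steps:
Y(m) = -2
H(z) = -z (H(z) = -2*z + z = -z)
I(R) = 6 + R
I(H(0)) + o*d = (6 - 1*0) + 108*128 = (6 + 0) + 13824 = 6 + 13824 = 13830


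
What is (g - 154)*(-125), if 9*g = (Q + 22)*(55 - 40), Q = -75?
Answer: 90875/3 ≈ 30292.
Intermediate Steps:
g = -265/3 (g = ((-75 + 22)*(55 - 40))/9 = (-53*15)/9 = (1/9)*(-795) = -265/3 ≈ -88.333)
(g - 154)*(-125) = (-265/3 - 154)*(-125) = -727/3*(-125) = 90875/3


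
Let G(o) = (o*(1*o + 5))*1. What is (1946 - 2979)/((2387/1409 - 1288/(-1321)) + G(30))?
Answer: -1922711537/1959321469 ≈ -0.98131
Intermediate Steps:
G(o) = o*(5 + o) (G(o) = (o*(o + 5))*1 = (o*(5 + o))*1 = o*(5 + o))
(1946 - 2979)/((2387/1409 - 1288/(-1321)) + G(30)) = (1946 - 2979)/((2387/1409 - 1288/(-1321)) + 30*(5 + 30)) = -1033/((2387*(1/1409) - 1288*(-1/1321)) + 30*35) = -1033/((2387/1409 + 1288/1321) + 1050) = -1033/(4968019/1861289 + 1050) = -1033/1959321469/1861289 = -1033*1861289/1959321469 = -1922711537/1959321469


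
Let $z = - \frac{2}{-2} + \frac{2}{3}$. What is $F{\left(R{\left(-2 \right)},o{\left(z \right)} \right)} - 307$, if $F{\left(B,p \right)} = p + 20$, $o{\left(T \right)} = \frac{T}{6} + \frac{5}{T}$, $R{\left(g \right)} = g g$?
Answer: $- \frac{5107}{18} \approx -283.72$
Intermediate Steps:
$z = \frac{5}{3}$ ($z = \left(-2\right) \left(- \frac{1}{2}\right) + 2 \cdot \frac{1}{3} = 1 + \frac{2}{3} = \frac{5}{3} \approx 1.6667$)
$R{\left(g \right)} = g^{2}$
$o{\left(T \right)} = \frac{5}{T} + \frac{T}{6}$ ($o{\left(T \right)} = T \frac{1}{6} + \frac{5}{T} = \frac{T}{6} + \frac{5}{T} = \frac{5}{T} + \frac{T}{6}$)
$F{\left(B,p \right)} = 20 + p$
$F{\left(R{\left(-2 \right)},o{\left(z \right)} \right)} - 307 = \left(20 + \left(\frac{5}{\frac{5}{3}} + \frac{1}{6} \cdot \frac{5}{3}\right)\right) - 307 = \left(20 + \left(5 \cdot \frac{3}{5} + \frac{5}{18}\right)\right) - 307 = \left(20 + \left(3 + \frac{5}{18}\right)\right) - 307 = \left(20 + \frac{59}{18}\right) - 307 = \frac{419}{18} - 307 = - \frac{5107}{18}$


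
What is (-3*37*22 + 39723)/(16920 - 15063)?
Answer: 12427/619 ≈ 20.076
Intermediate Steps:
(-3*37*22 + 39723)/(16920 - 15063) = (-111*22 + 39723)/1857 = (-2442 + 39723)*(1/1857) = 37281*(1/1857) = 12427/619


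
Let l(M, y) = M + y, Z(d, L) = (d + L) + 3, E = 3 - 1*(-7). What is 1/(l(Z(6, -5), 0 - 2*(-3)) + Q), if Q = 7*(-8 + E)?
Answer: 1/24 ≈ 0.041667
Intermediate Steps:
E = 10 (E = 3 + 7 = 10)
Z(d, L) = 3 + L + d (Z(d, L) = (L + d) + 3 = 3 + L + d)
Q = 14 (Q = 7*(-8 + 10) = 7*2 = 14)
1/(l(Z(6, -5), 0 - 2*(-3)) + Q) = 1/(((3 - 5 + 6) + (0 - 2*(-3))) + 14) = 1/((4 + (0 + 6)) + 14) = 1/((4 + 6) + 14) = 1/(10 + 14) = 1/24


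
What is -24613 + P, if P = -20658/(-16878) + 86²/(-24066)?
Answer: -833090201032/33848829 ≈ -24612.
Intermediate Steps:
P = 31027145/33848829 (P = -20658*(-1/16878) + 7396*(-1/24066) = 3443/2813 - 3698/12033 = 31027145/33848829 ≈ 0.91664)
-24613 + P = -24613 + 31027145/33848829 = -833090201032/33848829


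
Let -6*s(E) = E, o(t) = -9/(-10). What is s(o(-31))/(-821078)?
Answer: 3/16421560 ≈ 1.8269e-7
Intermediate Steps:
o(t) = 9/10 (o(t) = -9*(-1/10) = 9/10)
s(E) = -E/6
s(o(-31))/(-821078) = -1/6*9/10/(-821078) = -3/20*(-1/821078) = 3/16421560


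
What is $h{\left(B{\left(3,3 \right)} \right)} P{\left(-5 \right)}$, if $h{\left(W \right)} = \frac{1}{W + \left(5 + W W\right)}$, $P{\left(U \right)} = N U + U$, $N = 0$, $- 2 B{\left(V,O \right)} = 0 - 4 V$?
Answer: $- \frac{5}{47} \approx -0.10638$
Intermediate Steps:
$B{\left(V,O \right)} = 2 V$ ($B{\left(V,O \right)} = - \frac{0 - 4 V}{2} = - \frac{\left(-4\right) V}{2} = 2 V$)
$P{\left(U \right)} = U$ ($P{\left(U \right)} = 0 U + U = 0 + U = U$)
$h{\left(W \right)} = \frac{1}{5 + W + W^{2}}$ ($h{\left(W \right)} = \frac{1}{W + \left(5 + W^{2}\right)} = \frac{1}{5 + W + W^{2}}$)
$h{\left(B{\left(3,3 \right)} \right)} P{\left(-5 \right)} = \frac{1}{5 + 2 \cdot 3 + \left(2 \cdot 3\right)^{2}} \left(-5\right) = \frac{1}{5 + 6 + 6^{2}} \left(-5\right) = \frac{1}{5 + 6 + 36} \left(-5\right) = \frac{1}{47} \left(-5\right) = - \frac{5}{47}$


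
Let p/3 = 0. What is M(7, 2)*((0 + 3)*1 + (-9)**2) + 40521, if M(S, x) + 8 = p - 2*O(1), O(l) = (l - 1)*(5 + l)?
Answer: 39849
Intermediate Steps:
p = 0 (p = 3*0 = 0)
O(l) = (-1 + l)*(5 + l)
M(S, x) = -8 (M(S, x) = -8 + (0 - 2*(-5 + 1**2 + 4*1)) = -8 + (0 - 2*(-5 + 1 + 4)) = -8 + (0 - 2*0) = -8 + (0 + 0) = -8 + 0 = -8)
M(7, 2)*((0 + 3)*1 + (-9)**2) + 40521 = -8*((0 + 3)*1 + (-9)**2) + 40521 = -8*(3*1 + 81) + 40521 = -8*(3 + 81) + 40521 = -8*84 + 40521 = -672 + 40521 = 39849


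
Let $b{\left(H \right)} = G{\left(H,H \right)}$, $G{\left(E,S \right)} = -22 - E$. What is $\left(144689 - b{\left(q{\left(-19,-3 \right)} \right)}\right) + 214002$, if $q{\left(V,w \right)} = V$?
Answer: $358694$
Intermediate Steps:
$b{\left(H \right)} = -22 - H$
$\left(144689 - b{\left(q{\left(-19,-3 \right)} \right)}\right) + 214002 = \left(144689 - \left(-22 - -19\right)\right) + 214002 = \left(144689 - \left(-22 + 19\right)\right) + 214002 = \left(144689 - -3\right) + 214002 = \left(144689 + 3\right) + 214002 = 144692 + 214002 = 358694$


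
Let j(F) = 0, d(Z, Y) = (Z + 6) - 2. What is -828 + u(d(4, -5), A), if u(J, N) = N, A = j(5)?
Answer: -828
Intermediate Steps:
d(Z, Y) = 4 + Z (d(Z, Y) = (6 + Z) - 2 = 4 + Z)
A = 0
-828 + u(d(4, -5), A) = -828 + 0 = -828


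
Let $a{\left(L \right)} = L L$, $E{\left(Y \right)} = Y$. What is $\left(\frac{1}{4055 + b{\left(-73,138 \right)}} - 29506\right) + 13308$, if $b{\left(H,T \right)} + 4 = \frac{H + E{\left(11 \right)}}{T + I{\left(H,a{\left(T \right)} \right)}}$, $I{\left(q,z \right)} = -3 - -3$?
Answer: $- \frac{4527146555}{279488} \approx -16198.0$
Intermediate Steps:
$a{\left(L \right)} = L^{2}$
$I{\left(q,z \right)} = 0$ ($I{\left(q,z \right)} = -3 + 3 = 0$)
$b{\left(H,T \right)} = -4 + \frac{11 + H}{T}$ ($b{\left(H,T \right)} = -4 + \frac{H + 11}{T + 0} = -4 + \frac{11 + H}{T}$)
$\left(\frac{1}{4055 + b{\left(-73,138 \right)}} - 29506\right) + 13308 = \left(\frac{1}{4055 + \frac{11 - 73 - 552}{138}} - 29506\right) + 13308 = \left(\frac{1}{4055 + \frac{1}{138} \left(-614\right)} - 29506\right) + 13308 = \left(\frac{1}{4055 - \frac{307}{69}} - 29506\right) + 13308 = \left(\frac{1}{\frac{279488}{69}} - 29506\right) + 13308 = \left(\frac{69}{279488} - 29506\right) + 13308 = - \frac{8246572859}{279488} + 13308 = - \frac{4527146555}{279488}$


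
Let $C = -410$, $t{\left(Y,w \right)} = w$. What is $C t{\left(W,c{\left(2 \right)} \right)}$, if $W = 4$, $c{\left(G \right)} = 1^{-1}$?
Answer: $-410$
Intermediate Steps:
$c{\left(G \right)} = 1$
$C t{\left(W,c{\left(2 \right)} \right)} = \left(-410\right) 1 = -410$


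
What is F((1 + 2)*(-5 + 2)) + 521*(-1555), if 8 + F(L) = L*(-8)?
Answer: -810091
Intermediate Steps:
F(L) = -8 - 8*L (F(L) = -8 + L*(-8) = -8 - 8*L)
F((1 + 2)*(-5 + 2)) + 521*(-1555) = (-8 - 8*(1 + 2)*(-5 + 2)) + 521*(-1555) = (-8 - 24*(-3)) - 810155 = (-8 - 8*(-9)) - 810155 = (-8 + 72) - 810155 = 64 - 810155 = -810091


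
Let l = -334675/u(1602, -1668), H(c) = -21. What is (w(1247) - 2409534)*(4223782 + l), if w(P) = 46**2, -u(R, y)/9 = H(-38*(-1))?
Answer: -1921023563392414/189 ≈ -1.0164e+13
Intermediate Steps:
u(R, y) = 189 (u(R, y) = -9*(-21) = 189)
w(P) = 2116
l = -334675/189 ≈ -1770.8
(w(1247) - 2409534)*(4223782 + l) = (2116 - 2409534)*(4223782 - 334675/189) = -2407418*797960123/189 = -1921023563392414/189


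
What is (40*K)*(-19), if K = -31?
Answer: 23560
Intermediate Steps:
(40*K)*(-19) = (40*(-31))*(-19) = -1240*(-19) = 23560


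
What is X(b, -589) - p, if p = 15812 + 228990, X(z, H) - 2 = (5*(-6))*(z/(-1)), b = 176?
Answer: -239520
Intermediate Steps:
X(z, H) = 2 + 30*z (X(z, H) = 2 + (5*(-6))*(z/(-1)) = 2 - 30*z*(-1) = 2 - (-30)*z = 2 + 30*z)
p = 244802
X(b, -589) - p = (2 + 30*176) - 1*244802 = (2 + 5280) - 244802 = 5282 - 244802 = -239520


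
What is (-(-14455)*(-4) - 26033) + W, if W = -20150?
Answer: -104003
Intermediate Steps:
(-(-14455)*(-4) - 26033) + W = (-(-14455)*(-4) - 26033) - 20150 = (-295*196 - 26033) - 20150 = (-57820 - 26033) - 20150 = -83853 - 20150 = -104003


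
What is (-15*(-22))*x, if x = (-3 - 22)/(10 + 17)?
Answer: -2750/9 ≈ -305.56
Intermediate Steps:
x = -25/27 ≈ -0.92593
(-15*(-22))*x = -15*(-22)*(-25/27) = 330*(-25/27) = -2750/9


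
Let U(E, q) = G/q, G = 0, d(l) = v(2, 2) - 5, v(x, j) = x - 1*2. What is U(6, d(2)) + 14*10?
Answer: 140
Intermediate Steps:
v(x, j) = -2 + x (v(x, j) = x - 2 = -2 + x)
d(l) = -5 (d(l) = (-2 + 2) - 5 = 0 - 5 = -5)
U(E, q) = 0 (U(E, q) = 0/q = 0)
U(6, d(2)) + 14*10 = 0 + 14*10 = 0 + 140 = 140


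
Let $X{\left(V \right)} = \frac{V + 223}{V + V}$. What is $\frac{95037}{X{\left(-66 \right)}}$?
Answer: $- \frac{12544884}{157} \approx -79904.0$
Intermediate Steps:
$X{\left(V \right)} = \frac{223 + V}{2 V}$
$\frac{95037}{X{\left(-66 \right)}} = \frac{95037}{\frac{1}{2} \frac{1}{-66} \left(223 - 66\right)} = \frac{95037}{\frac{1}{2} \left(- \frac{1}{66}\right) 157} = \frac{95037}{- \frac{157}{132}} = 95037 \left(- \frac{132}{157}\right) = - \frac{12544884}{157}$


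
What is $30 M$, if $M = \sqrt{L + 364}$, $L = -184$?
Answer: $180 \sqrt{5} \approx 402.49$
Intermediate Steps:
$M = 6 \sqrt{5}$ ($M = \sqrt{-184 + 364} = \sqrt{180} = 6 \sqrt{5} \approx 13.416$)
$30 M = 30 \cdot 6 \sqrt{5} = 180 \sqrt{5}$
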